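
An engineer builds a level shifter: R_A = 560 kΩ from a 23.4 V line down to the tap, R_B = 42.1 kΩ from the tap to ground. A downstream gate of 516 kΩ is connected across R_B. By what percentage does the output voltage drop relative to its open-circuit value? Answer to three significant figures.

7.05 %

The divider's output (Thévenin) resistance is R_A‖R_B = 39.16 kΩ.
Fractional drop under load = R_th/(R_th + R_L) = 39.16 / (39.16 + 516) = 0.07053.
So the output falls by 7.05 %.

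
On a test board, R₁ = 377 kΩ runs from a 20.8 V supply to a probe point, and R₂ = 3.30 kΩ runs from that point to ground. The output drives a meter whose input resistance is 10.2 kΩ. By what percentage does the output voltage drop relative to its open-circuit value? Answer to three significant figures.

Unloaded V = 20.8 × 3.30/380.3 = 0.1805 V.
Loaded: R₂‖R_L = 2.493 kΩ, giving V = 20.8 × 2.493/379.5 = 0.1367 V.
Drop = (0.1805 − 0.1367) / 0.1805 = 24.3 %.

24.3 %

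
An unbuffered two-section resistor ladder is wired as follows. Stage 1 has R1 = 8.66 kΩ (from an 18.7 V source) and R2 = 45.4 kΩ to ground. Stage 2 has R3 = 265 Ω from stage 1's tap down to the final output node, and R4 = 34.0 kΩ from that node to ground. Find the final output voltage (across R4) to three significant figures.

V_out ≈ 12.9 V

Stage 2 presents R3+R4 = 34260 Ω as a load on stage 1's tap.
Stage 1's lower leg becomes R2‖(R3+R4) = 19530 Ω, so V_mid = 18.7 × 19530/28190 = 12.95 V.
Stage 2 is itself unloaded: V_out = V_mid × R4/(R3+R4) = 12.95 × 34000/34260 = 12.9 V.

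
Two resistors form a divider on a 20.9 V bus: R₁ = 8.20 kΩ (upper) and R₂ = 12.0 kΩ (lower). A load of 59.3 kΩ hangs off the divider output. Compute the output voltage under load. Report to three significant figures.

V_out ≈ 11.5 V

The load sits in parallel with R₂: R₂‖R_L = (12.0 × 59.3) / (12.0 + 59.3) = 9.980 kΩ.
V_out = 20.9 × 9.980 / (8.20 + 9.980) = 20.9 × 9.980/18.18 = 11.5 V.
(Unloaded it would have been 12.4 V.)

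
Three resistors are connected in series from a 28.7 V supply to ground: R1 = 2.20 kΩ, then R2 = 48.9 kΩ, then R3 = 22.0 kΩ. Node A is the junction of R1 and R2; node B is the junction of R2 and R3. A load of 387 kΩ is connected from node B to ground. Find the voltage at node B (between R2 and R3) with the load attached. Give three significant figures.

V ≈ 8.31 V

At node B, R3 is in parallel with the load: R3‖R_L = 20.82 kΩ.
Below node A the resistance is R2 + (R3‖R_L) = 69.72 kΩ, so V_A = 28.7 × 69.72/71.92 = 27.82 V.
Then V_B = V_A × (R3‖R_L)/(R2 + R3‖R_L) = 27.82 × 20.82/69.72 = 8.31 V.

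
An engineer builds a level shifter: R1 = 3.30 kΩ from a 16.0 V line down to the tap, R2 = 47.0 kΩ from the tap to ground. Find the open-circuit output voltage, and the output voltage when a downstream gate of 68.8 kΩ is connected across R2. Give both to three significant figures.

Unloaded: 15.0 V; loaded: 14.3 V

Open-circuit: V = 16.0 × 47.0/(3.30 + 47.0) = 15.0 V.
With the load, R2 becomes R2‖R_L = 27.92 kΩ, so V = 16.0 × 27.92/31.22 = 14.3 V.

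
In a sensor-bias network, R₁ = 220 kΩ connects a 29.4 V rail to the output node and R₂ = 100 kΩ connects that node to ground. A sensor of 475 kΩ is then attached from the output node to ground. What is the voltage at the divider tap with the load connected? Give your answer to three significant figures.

The load sits in parallel with R₂: R₂‖R_L = (100 × 475) / (100 + 475) = 82.61 kΩ.
V_out = 29.4 × 82.61 / (220 + 82.61) = 29.4 × 82.61/302.6 = 8.03 V.

V_out ≈ 8.03 V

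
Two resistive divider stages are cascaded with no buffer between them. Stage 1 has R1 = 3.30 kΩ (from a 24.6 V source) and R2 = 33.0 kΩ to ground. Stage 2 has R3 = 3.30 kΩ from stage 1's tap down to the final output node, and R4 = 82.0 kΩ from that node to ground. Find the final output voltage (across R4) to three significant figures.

V_out ≈ 20.8 V

Stage 2 presents R3+R4 = 85.30 kΩ as a load on stage 1's tap.
Stage 1's lower leg becomes R2‖(R3+R4) = 23.79 kΩ, so V_mid = 24.6 × 23.79/27.09 = 21.60 V.
Stage 2 is itself unloaded: V_out = V_mid × R4/(R3+R4) = 21.60 × 82.0/85.30 = 20.8 V.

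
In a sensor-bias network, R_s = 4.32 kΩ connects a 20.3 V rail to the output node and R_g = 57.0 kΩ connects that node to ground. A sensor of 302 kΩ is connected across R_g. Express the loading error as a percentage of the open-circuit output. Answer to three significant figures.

The divider's output (Thévenin) resistance is R_s‖R_g = 4.016 kΩ.
Fractional drop under load = R_th/(R_th + R_L) = 4.016 / (4.016 + 302) = 0.01312.
So the output falls by 1.31 %.

1.31 %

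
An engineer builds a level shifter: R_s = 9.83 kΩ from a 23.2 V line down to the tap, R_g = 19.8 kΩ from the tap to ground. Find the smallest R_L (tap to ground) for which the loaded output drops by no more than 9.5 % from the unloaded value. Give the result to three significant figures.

Output resistance R_th = R_s‖R_g = (9.83 × 19.8)/29.63 = 6.569 kΩ.
The fractional drop is R_th/(R_th + R_L); requiring this ≤ 0.0950 gives R_L ≥ R_th(1/0.0950 − 1) = 6.569 × 9.526 = 62.6 kΩ.

R_L(min) ≈ 62.6 kΩ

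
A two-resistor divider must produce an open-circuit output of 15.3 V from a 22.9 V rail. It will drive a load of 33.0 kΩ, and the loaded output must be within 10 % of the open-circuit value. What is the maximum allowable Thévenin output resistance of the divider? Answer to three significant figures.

Loading drop = R_th/(R_th + R_L) ≤ 0.100, so R_th ≤ R_L · ε/(1−ε) = 33.0 kΩ × 0.100/0.9000 = 3.67 kΩ.

R_th ≤ 3.67 kΩ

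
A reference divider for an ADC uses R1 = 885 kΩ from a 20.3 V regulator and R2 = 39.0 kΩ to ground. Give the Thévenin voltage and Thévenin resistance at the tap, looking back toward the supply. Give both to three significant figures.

V_th is the open-circuit tap voltage: 20.3 × 39.0/(885 + 39.0) = 0.857 V.
With the supply zeroed, R1 and R2 appear in parallel from the tap: R_th = R1‖R2 = (885 × 39.0)/924.0 = 37.4 kΩ.

V_th = 0.857 V, R_th = 37.4 kΩ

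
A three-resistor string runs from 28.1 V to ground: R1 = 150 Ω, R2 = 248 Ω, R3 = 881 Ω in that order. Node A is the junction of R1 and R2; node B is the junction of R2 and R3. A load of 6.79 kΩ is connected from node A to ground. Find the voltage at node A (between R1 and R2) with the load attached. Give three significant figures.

V ≈ 24.3 V

Below node A the series string R2+R3 = 1129 Ω sits in parallel with the 6790 Ω load: 968.0 Ω.
V_A = 28.1 × 968.0/(150 + 968.0) = 24.3 V.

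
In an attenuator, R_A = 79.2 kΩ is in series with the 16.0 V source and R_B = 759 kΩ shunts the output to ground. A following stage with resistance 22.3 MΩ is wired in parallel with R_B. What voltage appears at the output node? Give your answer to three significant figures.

V_out ≈ 14.4 V

The load sits in parallel with R_B: R_B‖R_L = (759 × 22300) / (759 + 22300) = 734.0 kΩ.
V_out = 16.0 × 734.0 / (79.2 + 734.0) = 16.0 × 734.0/813.2 = 14.4 V.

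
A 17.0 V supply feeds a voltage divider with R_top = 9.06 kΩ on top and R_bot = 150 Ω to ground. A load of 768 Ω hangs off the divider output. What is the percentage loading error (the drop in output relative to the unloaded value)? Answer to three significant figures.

16.1 %

The divider's output (Thévenin) resistance is R_top‖R_bot = 147.6 Ω.
Fractional drop under load = R_th/(R_th + R_L) = 147.6 / (147.6 + 768) = 0.1612.
So the output falls by 16.1 %.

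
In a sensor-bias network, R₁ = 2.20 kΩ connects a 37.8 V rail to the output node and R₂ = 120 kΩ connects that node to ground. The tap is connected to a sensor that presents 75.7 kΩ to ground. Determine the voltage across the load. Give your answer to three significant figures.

V_out ≈ 36.1 V

The load sits in parallel with R₂: R₂‖R_L = (120 × 75.7) / (120 + 75.7) = 46.42 kΩ.
V_out = 37.8 × 46.42 / (2.20 + 46.42) = 37.8 × 46.42/48.62 = 36.1 V.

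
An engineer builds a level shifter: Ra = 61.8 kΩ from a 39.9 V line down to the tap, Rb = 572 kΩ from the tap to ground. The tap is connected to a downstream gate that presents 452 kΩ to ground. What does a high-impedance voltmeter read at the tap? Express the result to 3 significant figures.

V_out ≈ 32.1 V

The load sits in parallel with Rb: Rb‖R_L = (572 × 452) / (572 + 452) = 252.5 kΩ.
V_out = 39.9 × 252.5 / (61.8 + 252.5) = 39.9 × 252.5/314.3 = 32.1 V.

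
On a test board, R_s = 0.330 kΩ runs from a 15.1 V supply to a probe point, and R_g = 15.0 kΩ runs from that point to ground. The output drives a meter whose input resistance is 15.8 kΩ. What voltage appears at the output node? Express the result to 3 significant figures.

V_out ≈ 14.5 V

The load sits in parallel with R_g: R_g‖R_L = (15000 × 15800) / (15000 + 15800) = 7695 Ω.
V_out = 15.1 × 7695 / (330 + 7695) = 15.1 × 7695/8025 = 14.5 V.
(Unloaded it would have been 14.8 V.)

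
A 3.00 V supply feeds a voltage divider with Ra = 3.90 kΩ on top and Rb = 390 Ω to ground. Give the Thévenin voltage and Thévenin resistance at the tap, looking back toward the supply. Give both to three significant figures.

V_th = 0.273 V, R_th = 355 Ω

V_th is the open-circuit tap voltage: 3.00 × 390/(3900 + 390) = 0.273 V.
With the supply zeroed, Ra and Rb appear in parallel from the tap: R_th = Ra‖Rb = (3900 × 390)/4290 = 355 Ω.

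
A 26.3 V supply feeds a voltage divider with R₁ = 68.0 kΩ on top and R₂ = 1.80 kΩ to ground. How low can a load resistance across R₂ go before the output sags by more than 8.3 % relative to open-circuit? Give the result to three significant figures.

R_L(min) ≈ 19.4 kΩ

Output resistance R_th = R₁‖R₂ = (68.0 × 1.80)/69.80 = 1.754 kΩ.
The fractional drop is R_th/(R_th + R_L); requiring this ≤ 0.0830 gives R_L ≥ R_th(1/0.0830 − 1) = 1.754 × 11.05 = 19.4 kΩ.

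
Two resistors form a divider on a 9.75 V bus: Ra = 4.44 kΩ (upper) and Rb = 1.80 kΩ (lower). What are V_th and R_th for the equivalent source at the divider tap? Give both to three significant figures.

V_th is the open-circuit tap voltage: 9.75 × 1.80/(4.44 + 1.80) = 2.81 V.
With the supply zeroed, Ra and Rb appear in parallel from the tap: R_th = Ra‖Rb = (4.44 × 1.80)/6.240 = 1.28 kΩ.

V_th = 2.81 V, R_th = 1.28 kΩ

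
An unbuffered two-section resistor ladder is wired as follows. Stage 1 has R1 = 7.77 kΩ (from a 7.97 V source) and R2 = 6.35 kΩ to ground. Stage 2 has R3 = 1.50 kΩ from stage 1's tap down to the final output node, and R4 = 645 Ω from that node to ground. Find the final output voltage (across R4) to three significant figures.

Stage 2 presents R3+R4 = 2145 Ω as a load on stage 1's tap.
Stage 1's lower leg becomes R2‖(R3+R4) = 1603 Ω, so V_mid = 7.97 × 1603/9373 = 1.363 V.
Stage 2 is itself unloaded: V_out = V_mid × R4/(R3+R4) = 1.363 × 645/2145 = 0.410 V.

V_out ≈ 0.410 V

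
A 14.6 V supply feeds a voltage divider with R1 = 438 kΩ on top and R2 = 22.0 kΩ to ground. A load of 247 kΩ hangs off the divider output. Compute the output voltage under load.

The load sits in parallel with R2: R2‖R_L = (22.0 × 247) / (22.0 + 247) = 20.20 kΩ.
V_out = 14.6 × 20.20 / (438 + 20.20) = 14.6 × 20.20/458.2 = 0.644 V.
(Unloaded it would have been 0.698 V.)

V_out ≈ 0.644 V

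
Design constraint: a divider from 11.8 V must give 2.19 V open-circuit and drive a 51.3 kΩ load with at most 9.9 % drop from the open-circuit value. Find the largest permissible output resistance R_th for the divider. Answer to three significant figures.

Loading drop = R_th/(R_th + R_L) ≤ 0.0990, so R_th ≤ R_L · ε/(1−ε) = 51.3 kΩ × 0.0990/0.9010 = 5.64 kΩ.
(Any R1, R2 with R2/(R1+R2) = 0.186 and R1‖R2 ≤ 5.64 kΩ will meet the spec.)

R_th ≤ 5.64 kΩ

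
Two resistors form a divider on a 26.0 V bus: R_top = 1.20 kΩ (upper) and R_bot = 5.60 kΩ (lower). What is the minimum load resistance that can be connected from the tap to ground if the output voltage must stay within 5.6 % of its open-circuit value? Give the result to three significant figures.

Output resistance R_th = R_top‖R_bot = (1200 × 5600)/6800 = 988.2 Ω.
The fractional drop is R_th/(R_th + R_L); requiring this ≤ 0.0560 gives R_L ≥ R_th(1/0.0560 − 1) = 988.2 × 16.86 = 16.7 kΩ.

R_L(min) ≈ 16.7 kΩ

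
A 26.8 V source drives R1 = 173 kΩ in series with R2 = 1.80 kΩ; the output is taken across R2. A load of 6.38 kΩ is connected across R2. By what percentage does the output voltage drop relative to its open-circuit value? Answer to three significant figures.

21.8 %

Unloaded V = 26.8 × 1.80/174.8 = 0.2760 V.
Loaded: R2‖R_L = 1.404 kΩ, giving V = 26.8 × 1.404/174.4 = 0.2157 V.
Drop = (0.2760 − 0.2157) / 0.2760 = 21.8 %.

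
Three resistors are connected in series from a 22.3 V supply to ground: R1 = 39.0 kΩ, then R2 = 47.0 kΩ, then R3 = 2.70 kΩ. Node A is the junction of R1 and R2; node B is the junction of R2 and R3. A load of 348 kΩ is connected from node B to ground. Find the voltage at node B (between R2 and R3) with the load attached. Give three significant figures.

At node B, R3 is in parallel with the load: R3‖R_L = 2.679 kΩ.
Below node A the resistance is R2 + (R3‖R_L) = 49.68 kΩ, so V_A = 22.3 × 49.68/88.68 = 12.49 V.
Then V_B = V_A × (R3‖R_L)/(R2 + R3‖R_L) = 12.49 × 2.679/49.68 = 0.674 V.

V ≈ 0.674 V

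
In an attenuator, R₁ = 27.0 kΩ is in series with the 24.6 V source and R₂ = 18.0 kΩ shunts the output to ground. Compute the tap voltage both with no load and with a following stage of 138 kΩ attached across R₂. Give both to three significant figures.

Unloaded: 9.84 V; loaded: 9.13 V

Open-circuit: V = 24.6 × 18.0/(27.0 + 18.0) = 9.84 V.
With the load, R₂ becomes R₂‖R_L = 15.92 kΩ, so V = 24.6 × 15.92/42.92 = 9.13 V.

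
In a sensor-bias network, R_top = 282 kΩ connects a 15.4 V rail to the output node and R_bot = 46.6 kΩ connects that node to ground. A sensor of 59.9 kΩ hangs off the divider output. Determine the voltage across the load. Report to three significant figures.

V_out ≈ 1.31 V

The load sits in parallel with R_bot: R_bot‖R_L = (46.6 × 59.9) / (46.6 + 59.9) = 26.21 kΩ.
V_out = 15.4 × 26.21 / (282 + 26.21) = 15.4 × 26.21/308.2 = 1.31 V.
(Unloaded it would have been 2.18 V.)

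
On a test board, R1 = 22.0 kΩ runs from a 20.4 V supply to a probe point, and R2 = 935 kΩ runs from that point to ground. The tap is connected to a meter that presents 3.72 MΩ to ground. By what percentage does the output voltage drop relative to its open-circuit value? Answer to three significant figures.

The divider's output (Thévenin) resistance is R1‖R2 = 21.49 kΩ.
Fractional drop under load = R_th/(R_th + R_L) = 21.49 / (21.49 + 3720) = 0.005745.
So the output falls by 0.574 %.

0.574 %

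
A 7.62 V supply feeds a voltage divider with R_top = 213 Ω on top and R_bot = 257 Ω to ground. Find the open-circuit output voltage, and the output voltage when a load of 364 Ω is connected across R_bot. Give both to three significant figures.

Unloaded: 4.17 V; loaded: 3.16 V

Open-circuit: V = 7.62 × 257/(213 + 257) = 4.17 V.
With the load, R_bot becomes R_bot‖R_L = 150.6 Ω, so V = 7.62 × 150.6/363.6 = 3.16 V.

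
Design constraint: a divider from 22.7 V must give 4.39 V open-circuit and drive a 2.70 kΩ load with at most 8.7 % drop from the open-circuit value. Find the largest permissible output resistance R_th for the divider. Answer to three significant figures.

Loading drop = R_th/(R_th + R_L) ≤ 0.0870, so R_th ≤ R_L · ε/(1−ε) = 2.70 kΩ × 0.0870/0.9130 = 257 Ω.
(Any R1, R2 with R2/(R1+R2) = 0.193 and R1‖R2 ≤ 257 Ω will meet the spec.)

R_th ≤ 257 Ω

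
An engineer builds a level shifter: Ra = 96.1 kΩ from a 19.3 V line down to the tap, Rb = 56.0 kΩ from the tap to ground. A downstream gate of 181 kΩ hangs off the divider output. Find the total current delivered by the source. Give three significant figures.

Rb‖R_L = 42.77 kΩ, so the source sees Ra + Rb‖R_L = 138.9 kΩ.
I = 19.3 V / 138.9 kΩ = 0.139 mA.

I ≈ 0.139 mA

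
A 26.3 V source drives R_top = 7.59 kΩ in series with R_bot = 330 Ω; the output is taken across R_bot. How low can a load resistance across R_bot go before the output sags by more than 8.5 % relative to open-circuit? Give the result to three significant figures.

R_L(min) ≈ 3.40 kΩ

Output resistance R_th = R_top‖R_bot = (7590 × 330)/7920 = 316.2 Ω.
The fractional drop is R_th/(R_th + R_L); requiring this ≤ 0.0850 gives R_L ≥ R_th(1/0.0850 − 1) = 316.2 × 10.76 = 3.40 kΩ.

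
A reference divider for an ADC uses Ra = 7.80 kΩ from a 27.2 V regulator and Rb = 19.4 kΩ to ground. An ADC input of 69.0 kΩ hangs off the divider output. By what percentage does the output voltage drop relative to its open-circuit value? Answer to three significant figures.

The divider's output (Thévenin) resistance is Ra‖Rb = 5.563 kΩ.
Fractional drop under load = R_th/(R_th + R_L) = 5.563 / (5.563 + 69.0) = 0.07461.
So the output falls by 7.46 %.

7.46 %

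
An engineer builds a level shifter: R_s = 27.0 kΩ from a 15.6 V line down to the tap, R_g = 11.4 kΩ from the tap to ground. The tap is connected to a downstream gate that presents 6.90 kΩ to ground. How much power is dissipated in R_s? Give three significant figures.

P ≈ 6.71 mW

Total resistance from the source is R_s + (R_g‖R_L) = 31.30 kΩ, so I = 15.6/31.30 kΩ = 0.4984 mA.
P = I²·R_s = (0.4984 mA)² × 27.0 kΩ = 6.71 mW.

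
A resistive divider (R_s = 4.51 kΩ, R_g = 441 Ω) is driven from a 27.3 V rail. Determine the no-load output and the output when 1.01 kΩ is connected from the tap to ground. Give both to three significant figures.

Open-circuit: V = 27.3 × 441/(4510 + 441) = 2.43 V.
With the load, R_g becomes R_g‖R_L = 307.0 Ω, so V = 27.3 × 307.0/4817 = 1.74 V.

Unloaded: 2.43 V; loaded: 1.74 V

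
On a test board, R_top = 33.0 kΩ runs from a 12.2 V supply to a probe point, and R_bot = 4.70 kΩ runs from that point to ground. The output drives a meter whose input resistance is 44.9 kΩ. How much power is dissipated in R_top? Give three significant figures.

P ≈ 3.54 mW

Total resistance from the source is R_top + (R_bot‖R_L) = 37.25 kΩ, so I = 12.2/37.25 kΩ = 0.3275 mA.
P = I²·R_top = (0.3275 mA)² × 33.0 kΩ = 3.54 mW.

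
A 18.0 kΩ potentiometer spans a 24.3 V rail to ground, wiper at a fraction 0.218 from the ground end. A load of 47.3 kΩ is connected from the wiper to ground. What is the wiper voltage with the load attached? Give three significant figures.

The wiper splits the pot into (1−α)R = 14.08 kΩ above and αR = 3.924 kΩ below.
Lower section ‖ load = 3.623 kΩ.
V_wiper = 24.3 × 3.623/(14.08 + 3.623) = 4.97 V.

V ≈ 4.97 V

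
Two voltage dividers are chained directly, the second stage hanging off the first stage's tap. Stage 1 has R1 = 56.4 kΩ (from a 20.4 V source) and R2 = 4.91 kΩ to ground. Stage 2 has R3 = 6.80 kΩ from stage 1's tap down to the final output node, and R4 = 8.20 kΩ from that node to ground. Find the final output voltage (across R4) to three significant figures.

V_out ≈ 0.686 V

Stage 2 presents R3+R4 = 15.00 kΩ as a load on stage 1's tap.
Stage 1's lower leg becomes R2‖(R3+R4) = 3.699 kΩ, so V_mid = 20.4 × 3.699/60.10 = 1.256 V.
Stage 2 is itself unloaded: V_out = V_mid × R4/(R3+R4) = 1.256 × 8.20/15.00 = 0.686 V.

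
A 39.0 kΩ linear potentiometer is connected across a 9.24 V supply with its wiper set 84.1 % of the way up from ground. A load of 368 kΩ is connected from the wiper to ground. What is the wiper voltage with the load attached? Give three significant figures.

The wiper splits the pot into (1−α)R = 6.201 kΩ above and αR = 32.80 kΩ below.
Lower section ‖ load = 30.11 kΩ.
V_wiper = 9.24 × 30.11/(6.201 + 30.11) = 7.66 V.

V ≈ 7.66 V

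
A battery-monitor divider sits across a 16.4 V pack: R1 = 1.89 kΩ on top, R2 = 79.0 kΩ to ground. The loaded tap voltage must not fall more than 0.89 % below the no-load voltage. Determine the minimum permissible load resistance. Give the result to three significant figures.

R_L(min) ≈ 206 kΩ

Output resistance R_th = R1‖R2 = (1.89 × 79.0)/80.89 = 1.846 kΩ.
The fractional drop is R_th/(R_th + R_L); requiring this ≤ 0.00890 gives R_L ≥ R_th(1/0.00890 − 1) = 1.846 × 111.4 = 206 kΩ.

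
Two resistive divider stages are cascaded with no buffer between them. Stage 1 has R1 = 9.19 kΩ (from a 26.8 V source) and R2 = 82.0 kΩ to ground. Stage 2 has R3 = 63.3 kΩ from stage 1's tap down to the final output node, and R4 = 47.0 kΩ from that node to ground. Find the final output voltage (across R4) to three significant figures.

V_out ≈ 9.55 V

Stage 2 presents R3+R4 = 110.3 kΩ as a load on stage 1's tap.
Stage 1's lower leg becomes R2‖(R3+R4) = 47.03 kΩ, so V_mid = 26.8 × 47.03/56.22 = 22.42 V.
Stage 2 is itself unloaded: V_out = V_mid × R4/(R3+R4) = 22.42 × 47.0/110.3 = 9.55 V.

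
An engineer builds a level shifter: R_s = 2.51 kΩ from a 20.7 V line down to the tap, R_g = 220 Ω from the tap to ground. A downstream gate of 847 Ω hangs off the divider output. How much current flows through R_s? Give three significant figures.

I ≈ 7.71 mA

R_g‖R_L = 174.6 Ω, so the source sees R_s + R_g‖R_L = 2685 Ω.
I = 20.7 V / 2685 Ω = 7.71 mA.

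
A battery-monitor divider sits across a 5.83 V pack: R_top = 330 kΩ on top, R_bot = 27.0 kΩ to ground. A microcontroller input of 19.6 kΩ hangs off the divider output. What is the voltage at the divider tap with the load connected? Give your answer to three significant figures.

The load sits in parallel with R_bot: R_bot‖R_L = (27.0 × 19.6) / (27.0 + 19.6) = 11.36 kΩ.
V_out = 5.83 × 11.36 / (330 + 11.36) = 5.83 × 11.36/341.4 = 0.194 V.
(Unloaded it would have been 0.441 V.)

V_out ≈ 0.194 V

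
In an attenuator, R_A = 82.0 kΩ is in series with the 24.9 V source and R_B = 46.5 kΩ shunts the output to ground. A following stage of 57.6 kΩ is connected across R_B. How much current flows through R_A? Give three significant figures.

I ≈ 0.231 mA

R_B‖R_L = 25.73 kΩ, so the source sees R_A + R_B‖R_L = 107.7 kΩ.
I = 24.9 V / 107.7 kΩ = 0.231 mA.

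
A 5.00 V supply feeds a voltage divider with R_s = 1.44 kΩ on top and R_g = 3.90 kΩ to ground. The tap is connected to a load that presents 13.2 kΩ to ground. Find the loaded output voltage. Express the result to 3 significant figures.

The load sits in parallel with R_g: R_g‖R_L = (3.90 × 13.2) / (3.90 + 13.2) = 3.011 kΩ.
V_out = 5.00 × 3.011 / (1.44 + 3.011) = 5.00 × 3.011/4.451 = 3.38 V.
(Unloaded it would have been 3.65 V.)

V_out ≈ 3.38 V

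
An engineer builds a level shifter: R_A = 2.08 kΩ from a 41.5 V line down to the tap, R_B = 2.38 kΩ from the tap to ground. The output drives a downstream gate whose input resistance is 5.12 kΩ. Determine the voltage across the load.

V_out ≈ 18.2 V

The load sits in parallel with R_B: R_B‖R_L = (2.38 × 5.12) / (2.38 + 5.12) = 1.625 kΩ.
V_out = 41.5 × 1.625 / (2.08 + 1.625) = 41.5 × 1.625/3.705 = 18.2 V.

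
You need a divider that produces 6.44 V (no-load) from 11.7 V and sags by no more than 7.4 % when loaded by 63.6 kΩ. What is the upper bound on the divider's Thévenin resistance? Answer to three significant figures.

Loading drop = R_th/(R_th + R_L) ≤ 0.0740, so R_th ≤ R_L · ε/(1−ε) = 63.6 kΩ × 0.0740/0.9260 = 5.08 kΩ.

R_th ≤ 5.08 kΩ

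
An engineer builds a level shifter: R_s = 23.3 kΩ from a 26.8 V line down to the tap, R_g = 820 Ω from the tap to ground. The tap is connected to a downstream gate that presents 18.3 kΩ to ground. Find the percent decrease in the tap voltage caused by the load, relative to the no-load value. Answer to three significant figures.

The divider's output (Thévenin) resistance is R_s‖R_g = 792.1 Ω.
Fractional drop under load = R_th/(R_th + R_L) = 792.1 / (792.1 + 18300) = 0.04149.
So the output falls by 4.15 %.

4.15 %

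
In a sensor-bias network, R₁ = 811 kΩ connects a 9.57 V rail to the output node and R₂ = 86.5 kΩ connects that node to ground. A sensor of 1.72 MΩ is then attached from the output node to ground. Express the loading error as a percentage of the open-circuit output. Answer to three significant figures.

The divider's output (Thévenin) resistance is R₁‖R₂ = 78.16 kΩ.
Fractional drop under load = R_th/(R_th + R_L) = 78.16 / (78.16 + 1720) = 0.04347.
So the output falls by 4.35 %.

4.35 %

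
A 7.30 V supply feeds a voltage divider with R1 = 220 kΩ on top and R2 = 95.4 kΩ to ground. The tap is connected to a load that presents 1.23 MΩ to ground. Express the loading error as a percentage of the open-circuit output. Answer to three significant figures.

The divider's output (Thévenin) resistance is R1‖R2 = 66.54 kΩ.
Fractional drop under load = R_th/(R_th + R_L) = 66.54 / (66.54 + 1230) = 0.05132.
So the output falls by 5.13 %.

5.13 %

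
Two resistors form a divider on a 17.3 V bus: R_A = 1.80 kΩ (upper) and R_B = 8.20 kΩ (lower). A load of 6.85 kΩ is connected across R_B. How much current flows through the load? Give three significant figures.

I_L ≈ 1.70 mA

R_B‖R_L = 3.732 kΩ; V_out = 17.3 × 3.732/5.532 = 11.67 V.
I_L = V_out / R_L = 11.67 / 6.85 kΩ = 1.70 mA.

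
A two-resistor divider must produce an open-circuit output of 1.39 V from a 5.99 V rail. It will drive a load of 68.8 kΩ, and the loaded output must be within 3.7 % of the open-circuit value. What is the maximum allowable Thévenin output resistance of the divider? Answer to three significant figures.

R_th ≤ 2.64 kΩ

Loading drop = R_th/(R_th + R_L) ≤ 0.0370, so R_th ≤ R_L · ε/(1−ε) = 68.8 kΩ × 0.0370/0.9630 = 2.64 kΩ.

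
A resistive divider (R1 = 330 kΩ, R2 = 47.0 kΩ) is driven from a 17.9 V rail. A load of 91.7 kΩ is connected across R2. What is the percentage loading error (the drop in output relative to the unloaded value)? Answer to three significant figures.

31.0 %

The divider's output (Thévenin) resistance is R1‖R2 = 41.14 kΩ.
Fractional drop under load = R_th/(R_th + R_L) = 41.14 / (41.14 + 91.7) = 0.3097.
So the output falls by 31.0 %.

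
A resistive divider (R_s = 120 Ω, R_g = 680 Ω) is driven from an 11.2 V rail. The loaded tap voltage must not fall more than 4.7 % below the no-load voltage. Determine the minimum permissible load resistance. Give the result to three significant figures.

Output resistance R_th = R_s‖R_g = (120 × 680)/800.0 = 102.0 Ω.
The fractional drop is R_th/(R_th + R_L); requiring this ≤ 0.0470 gives R_L ≥ R_th(1/0.0470 − 1) = 102.0 × 20.28 = 2.07 kΩ.

R_L(min) ≈ 2.07 kΩ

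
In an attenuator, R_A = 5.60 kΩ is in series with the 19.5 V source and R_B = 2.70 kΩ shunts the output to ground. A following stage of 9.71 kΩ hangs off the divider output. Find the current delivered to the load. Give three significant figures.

I_L ≈ 0.550 mA

R_B‖R_L = 2.113 kΩ; V_out = 19.5 × 2.113/7.713 = 5.341 V.
I_L = V_out / R_L = 5.341 / 9.71 kΩ = 0.550 mA.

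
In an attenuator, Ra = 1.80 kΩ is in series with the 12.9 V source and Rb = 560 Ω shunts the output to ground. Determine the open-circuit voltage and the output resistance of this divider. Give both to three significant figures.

V_th is the open-circuit tap voltage: 12.9 × 560/(1800 + 560) = 3.06 V.
With the supply zeroed, Ra and Rb appear in parallel from the tap: R_th = Ra‖Rb = (1800 × 560)/2360 = 427 Ω.

V_th = 3.06 V, R_th = 427 Ω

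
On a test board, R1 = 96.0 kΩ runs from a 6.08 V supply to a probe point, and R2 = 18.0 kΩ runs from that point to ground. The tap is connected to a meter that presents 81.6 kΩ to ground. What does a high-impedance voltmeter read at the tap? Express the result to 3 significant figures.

V_out ≈ 0.810 V

The load sits in parallel with R2: R2‖R_L = (18.0 × 81.6) / (18.0 + 81.6) = 14.75 kΩ.
V_out = 6.08 × 14.75 / (96.0 + 14.75) = 6.08 × 14.75/110.7 = 0.810 V.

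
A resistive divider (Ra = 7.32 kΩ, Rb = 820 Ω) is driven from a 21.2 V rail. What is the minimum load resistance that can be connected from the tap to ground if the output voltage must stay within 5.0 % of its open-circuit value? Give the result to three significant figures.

R_L(min) ≈ 14.0 kΩ

Output resistance R_th = Ra‖Rb = (7320 × 820)/8140 = 737.4 Ω.
The fractional drop is R_th/(R_th + R_L); requiring this ≤ 0.0500 gives R_L ≥ R_th(1/0.0500 − 1) = 737.4 × 19.00 = 14.0 kΩ.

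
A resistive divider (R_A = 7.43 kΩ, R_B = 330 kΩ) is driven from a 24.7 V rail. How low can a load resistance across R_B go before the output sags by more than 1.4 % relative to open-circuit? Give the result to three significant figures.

Output resistance R_th = R_A‖R_B = (7.43 × 330)/337.4 = 7.266 kΩ.
The fractional drop is R_th/(R_th + R_L); requiring this ≤ 0.0140 gives R_L ≥ R_th(1/0.0140 − 1) = 7.266 × 70.43 = 512 kΩ.

R_L(min) ≈ 512 kΩ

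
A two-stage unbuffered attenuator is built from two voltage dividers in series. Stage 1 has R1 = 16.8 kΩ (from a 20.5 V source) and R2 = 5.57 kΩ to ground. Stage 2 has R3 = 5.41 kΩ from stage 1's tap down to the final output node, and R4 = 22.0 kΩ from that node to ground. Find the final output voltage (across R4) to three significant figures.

V_out ≈ 3.55 V

Stage 2 presents R3+R4 = 27.41 kΩ as a load on stage 1's tap.
Stage 1's lower leg becomes R2‖(R3+R4) = 4.629 kΩ, so V_mid = 20.5 × 4.629/21.43 = 4.429 V.
Stage 2 is itself unloaded: V_out = V_mid × R4/(R3+R4) = 4.429 × 22.0/27.41 = 3.55 V.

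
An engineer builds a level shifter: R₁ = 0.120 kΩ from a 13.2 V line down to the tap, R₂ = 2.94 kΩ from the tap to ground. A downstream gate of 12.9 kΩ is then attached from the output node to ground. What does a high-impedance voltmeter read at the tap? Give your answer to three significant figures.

The load sits in parallel with R₂: R₂‖R_L = (2940 × 12900) / (2940 + 12900) = 2394 Ω.
V_out = 13.2 × 2394 / (120 + 2394) = 13.2 × 2394/2514 = 12.6 V.

V_out ≈ 12.6 V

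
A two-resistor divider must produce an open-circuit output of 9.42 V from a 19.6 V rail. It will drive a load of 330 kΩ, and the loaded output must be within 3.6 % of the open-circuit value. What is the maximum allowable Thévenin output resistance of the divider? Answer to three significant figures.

R_th ≤ 12.3 kΩ

Loading drop = R_th/(R_th + R_L) ≤ 0.0360, so R_th ≤ R_L · ε/(1−ε) = 330 kΩ × 0.0360/0.9640 = 12.3 kΩ.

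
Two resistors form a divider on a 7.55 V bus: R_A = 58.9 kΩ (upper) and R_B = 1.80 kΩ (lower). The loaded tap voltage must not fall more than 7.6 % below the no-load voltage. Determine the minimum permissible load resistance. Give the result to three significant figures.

R_L(min) ≈ 21.2 kΩ

Output resistance R_th = R_A‖R_B = (58.9 × 1.80)/60.70 = 1.747 kΩ.
The fractional drop is R_th/(R_th + R_L); requiring this ≤ 0.0760 gives R_L ≥ R_th(1/0.0760 − 1) = 1.747 × 12.16 = 21.2 kΩ.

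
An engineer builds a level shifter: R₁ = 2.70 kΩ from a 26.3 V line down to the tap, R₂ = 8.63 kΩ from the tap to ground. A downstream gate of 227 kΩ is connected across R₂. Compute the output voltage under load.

V_out ≈ 19.9 V

The load sits in parallel with R₂: R₂‖R_L = (8.63 × 227) / (8.63 + 227) = 8.314 kΩ.
V_out = 26.3 × 8.314 / (2.70 + 8.314) = 26.3 × 8.314/11.01 = 19.9 V.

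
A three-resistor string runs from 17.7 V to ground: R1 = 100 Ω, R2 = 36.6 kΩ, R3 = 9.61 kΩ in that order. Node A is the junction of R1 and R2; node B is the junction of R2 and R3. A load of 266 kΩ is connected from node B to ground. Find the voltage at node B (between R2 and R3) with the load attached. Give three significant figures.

At node B, R3 is in parallel with the load: R3‖R_L = 9275 Ω.
Below node A the resistance is R2 + (R3‖R_L) = 45870 Ω, so V_A = 17.7 × 45870/45970 = 17.66 V.
Then V_B = V_A × (R3‖R_L)/(R2 + R3‖R_L) = 17.66 × 9275/45870 = 3.57 V.

V ≈ 3.57 V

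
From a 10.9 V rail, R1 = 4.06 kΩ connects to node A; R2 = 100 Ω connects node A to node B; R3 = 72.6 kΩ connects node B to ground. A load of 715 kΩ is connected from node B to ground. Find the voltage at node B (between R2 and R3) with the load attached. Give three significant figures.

At node B, R3 is in parallel with the load: R3‖R_L = 65910 Ω.
Below node A the resistance is R2 + (R3‖R_L) = 66010 Ω, so V_A = 10.9 × 66010/70070 = 10.27 V.
Then V_B = V_A × (R3‖R_L)/(R2 + R3‖R_L) = 10.27 × 65910/66010 = 10.3 V.

V ≈ 10.3 V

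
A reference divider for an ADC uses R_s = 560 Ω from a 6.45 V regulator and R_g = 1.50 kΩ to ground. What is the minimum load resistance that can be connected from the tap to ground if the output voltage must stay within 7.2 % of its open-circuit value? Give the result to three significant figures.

R_L(min) ≈ 5.26 kΩ

Output resistance R_th = R_s‖R_g = (560 × 1500)/2060 = 407.8 Ω.
The fractional drop is R_th/(R_th + R_L); requiring this ≤ 0.0720 gives R_L ≥ R_th(1/0.0720 − 1) = 407.8 × 12.89 = 5.26 kΩ.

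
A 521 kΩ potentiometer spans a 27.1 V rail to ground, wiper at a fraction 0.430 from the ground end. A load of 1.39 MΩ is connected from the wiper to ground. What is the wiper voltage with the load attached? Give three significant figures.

The wiper splits the pot into (1−α)R = 297.0 kΩ above and αR = 224.0 kΩ below.
Lower section ‖ load = 192.9 kΩ.
V_wiper = 27.1 × 192.9/(297.0 + 192.9) = 10.7 V.

V ≈ 10.7 V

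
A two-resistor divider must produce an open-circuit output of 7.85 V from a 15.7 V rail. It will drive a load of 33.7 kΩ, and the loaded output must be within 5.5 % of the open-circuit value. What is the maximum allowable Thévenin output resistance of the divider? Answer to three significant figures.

R_th ≤ 1.96 kΩ

Loading drop = R_th/(R_th + R_L) ≤ 0.0550, so R_th ≤ R_L · ε/(1−ε) = 33.7 kΩ × 0.0550/0.9450 = 1.96 kΩ.
(Any R1, R2 with R2/(R1+R2) = 0.500 and R1‖R2 ≤ 1.96 kΩ will meet the spec.)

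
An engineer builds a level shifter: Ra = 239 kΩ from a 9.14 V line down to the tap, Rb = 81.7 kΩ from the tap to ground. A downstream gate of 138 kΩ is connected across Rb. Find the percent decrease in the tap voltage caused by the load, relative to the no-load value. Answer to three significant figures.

30.6 %

Unloaded V = 9.14 × 81.7/320.7 = 2.328 V.
Loaded: Rb‖R_L = 51.32 kΩ, giving V = 9.14 × 51.32/290.3 = 1.616 V.
Drop = (2.328 − 1.616) / 2.328 = 30.6 %.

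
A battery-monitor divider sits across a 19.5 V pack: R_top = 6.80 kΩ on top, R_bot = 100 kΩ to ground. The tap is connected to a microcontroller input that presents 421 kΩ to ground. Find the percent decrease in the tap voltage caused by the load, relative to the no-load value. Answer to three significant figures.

1.49 %

The divider's output (Thévenin) resistance is R_top‖R_bot = 6.367 kΩ.
Fractional drop under load = R_th/(R_th + R_L) = 6.367 / (6.367 + 421) = 0.01490.
So the output falls by 1.49 %.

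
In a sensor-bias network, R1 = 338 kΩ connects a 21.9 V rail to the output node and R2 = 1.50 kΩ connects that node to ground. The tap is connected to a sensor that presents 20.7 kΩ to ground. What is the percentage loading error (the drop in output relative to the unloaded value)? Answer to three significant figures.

The divider's output (Thévenin) resistance is R1‖R2 = 1.493 kΩ.
Fractional drop under load = R_th/(R_th + R_L) = 1.493 / (1.493 + 20.7) = 0.06729.
So the output falls by 6.73 %.

6.73 %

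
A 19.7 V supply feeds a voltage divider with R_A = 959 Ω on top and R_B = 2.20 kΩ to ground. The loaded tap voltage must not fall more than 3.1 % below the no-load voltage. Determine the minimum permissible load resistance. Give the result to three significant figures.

R_L(min) ≈ 20.9 kΩ

Output resistance R_th = R_A‖R_B = (959 × 2200)/3159 = 667.9 Ω.
The fractional drop is R_th/(R_th + R_L); requiring this ≤ 0.0310 gives R_L ≥ R_th(1/0.0310 − 1) = 667.9 × 31.26 = 20.9 kΩ.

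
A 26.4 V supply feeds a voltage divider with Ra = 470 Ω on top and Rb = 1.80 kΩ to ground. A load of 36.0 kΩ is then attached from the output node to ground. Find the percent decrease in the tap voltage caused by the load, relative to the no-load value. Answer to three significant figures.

1.02 %

The divider's output (Thévenin) resistance is Ra‖Rb = 372.7 Ω.
Fractional drop under load = R_th/(R_th + R_L) = 372.7 / (372.7 + 36000) = 0.01025.
So the output falls by 1.02 %.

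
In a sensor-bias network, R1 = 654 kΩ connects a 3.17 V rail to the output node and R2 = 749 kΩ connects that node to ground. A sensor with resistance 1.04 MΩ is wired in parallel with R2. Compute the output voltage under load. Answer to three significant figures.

V_out ≈ 1.27 V

The load sits in parallel with R2: R2‖R_L = (749 × 1040) / (749 + 1040) = 435.4 kΩ.
V_out = 3.17 × 435.4 / (654 + 435.4) = 3.17 × 435.4/1089 = 1.27 V.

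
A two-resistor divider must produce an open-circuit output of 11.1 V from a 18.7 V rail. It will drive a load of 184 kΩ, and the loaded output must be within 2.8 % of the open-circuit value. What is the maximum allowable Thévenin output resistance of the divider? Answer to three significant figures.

R_th ≤ 5.30 kΩ

Loading drop = R_th/(R_th + R_L) ≤ 0.0280, so R_th ≤ R_L · ε/(1−ε) = 184 kΩ × 0.0280/0.9720 = 5.30 kΩ.
(Any R1, R2 with R2/(R1+R2) = 0.594 and R1‖R2 ≤ 5.30 kΩ will meet the spec.)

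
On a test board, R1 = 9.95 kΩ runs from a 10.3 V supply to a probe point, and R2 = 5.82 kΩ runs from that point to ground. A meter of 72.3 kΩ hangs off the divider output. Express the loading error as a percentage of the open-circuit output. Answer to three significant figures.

4.83 %

The divider's output (Thévenin) resistance is R1‖R2 = 3.672 kΩ.
Fractional drop under load = R_th/(R_th + R_L) = 3.672 / (3.672 + 72.3) = 0.04833.
So the output falls by 4.83 %.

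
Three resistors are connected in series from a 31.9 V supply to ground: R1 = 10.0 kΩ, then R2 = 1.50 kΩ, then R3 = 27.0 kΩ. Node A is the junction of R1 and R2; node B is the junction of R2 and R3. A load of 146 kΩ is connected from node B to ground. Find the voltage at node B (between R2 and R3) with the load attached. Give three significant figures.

V ≈ 21.2 V

At node B, R3 is in parallel with the load: R3‖R_L = 22.79 kΩ.
Below node A the resistance is R2 + (R3‖R_L) = 24.29 kΩ, so V_A = 31.9 × 24.29/34.29 = 22.60 V.
Then V_B = V_A × (R3‖R_L)/(R2 + R3‖R_L) = 22.60 × 22.79/24.29 = 21.2 V.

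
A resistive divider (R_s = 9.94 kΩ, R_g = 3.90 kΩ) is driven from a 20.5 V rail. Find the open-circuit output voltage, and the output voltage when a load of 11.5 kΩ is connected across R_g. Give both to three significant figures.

Open-circuit: V = 20.5 × 3.90/(9.94 + 3.90) = 5.78 V.
With the load, R_g becomes R_g‖R_L = 2.912 kΩ, so V = 20.5 × 2.912/12.85 = 4.65 V.

Unloaded: 5.78 V; loaded: 4.65 V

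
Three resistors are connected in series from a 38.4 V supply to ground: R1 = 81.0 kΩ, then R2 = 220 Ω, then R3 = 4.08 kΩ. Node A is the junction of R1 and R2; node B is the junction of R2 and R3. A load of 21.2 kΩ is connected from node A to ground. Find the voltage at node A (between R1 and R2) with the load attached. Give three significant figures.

Below node A the series string R2+R3 = 4300 Ω sits in parallel with the 21200 Ω load: 3575 Ω.
V_A = 38.4 × 3575/(81000 + 3575) = 1.62 V.

V ≈ 1.62 V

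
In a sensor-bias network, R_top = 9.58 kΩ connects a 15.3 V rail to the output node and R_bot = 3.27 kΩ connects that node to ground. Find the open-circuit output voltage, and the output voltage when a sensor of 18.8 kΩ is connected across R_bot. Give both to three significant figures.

Unloaded: 3.89 V; loaded: 3.45 V

Open-circuit: V = 15.3 × 3.27/(9.58 + 3.27) = 3.89 V.
With the load, R_bot becomes R_bot‖R_L = 2.786 kΩ, so V = 15.3 × 2.786/12.37 = 3.45 V.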